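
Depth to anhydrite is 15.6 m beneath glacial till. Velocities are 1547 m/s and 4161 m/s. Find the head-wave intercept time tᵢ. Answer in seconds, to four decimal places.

tᵢ = 2h·√(V₂²−V₁²)/(V₁V₂).
√(V₂²−V₁²) = √(4161²−1547²) = 3862.7 m/s.
tᵢ = 2·15.6·3862.7/(1547·4161) = 0.01872 s.

0.0187 s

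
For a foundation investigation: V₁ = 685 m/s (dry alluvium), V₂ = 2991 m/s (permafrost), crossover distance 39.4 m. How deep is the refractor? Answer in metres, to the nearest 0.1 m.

x_cross = 2h·√((V₂+V₁)/(V₂−V₁)) → h = x_cross / (2·√((V₂+V₁)/(V₂−V₁))).
√((V₂+V₁)/(V₂−V₁)) = √((2991+685)/(2991−685)) = 1.2626.
h = 39.4 / (2·1.2626) = 15.60 m.

15.6 m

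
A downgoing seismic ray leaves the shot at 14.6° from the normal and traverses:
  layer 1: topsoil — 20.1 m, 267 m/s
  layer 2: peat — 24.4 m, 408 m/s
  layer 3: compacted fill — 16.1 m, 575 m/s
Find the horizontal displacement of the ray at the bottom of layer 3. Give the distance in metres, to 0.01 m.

Ray parameter p = sin 14.6° / 267 m/s = 9.4408e-04 s/m.
Layer 1: θ = 14.60°; offset = 20.1·tan 14.60° = 5.2357 m.
Layer 2: sin θ = p·408 = 0.3852 → θ = 22.66°; offset = 24.4·tan 22.66° = 10.1843 m.
Layer 3: sin θ = p·575 = 0.5428 → θ = 32.88°; offset = 16.1·tan 32.88° = 10.4066 m.
Total horizontal offset = 25.8266 m.

25.83 m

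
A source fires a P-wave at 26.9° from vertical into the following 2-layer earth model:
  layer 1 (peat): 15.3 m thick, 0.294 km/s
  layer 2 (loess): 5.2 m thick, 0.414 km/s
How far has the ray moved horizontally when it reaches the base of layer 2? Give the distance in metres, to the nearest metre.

Ray parameter p = sin 26.9° / 0.294 km/s = 1.5389e+00 s/km.
Layer 1: θ = 26.90°; offset = 15.3·tan 26.90° = 7.762 m.
Layer 2: sin θ = p·0.414 = 0.6371 → θ = 39.58°; offset = 5.2·tan 39.58° = 4.298 m.
Total horizontal offset = 12.060 m.

12 m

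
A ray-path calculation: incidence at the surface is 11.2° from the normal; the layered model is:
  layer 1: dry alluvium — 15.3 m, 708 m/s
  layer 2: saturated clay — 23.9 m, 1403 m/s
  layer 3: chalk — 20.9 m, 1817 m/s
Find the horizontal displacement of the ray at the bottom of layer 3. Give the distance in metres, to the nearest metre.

p = sin θ₁/V₁ = sin 11.2°/708 = 2.7434e-04 s/m is conserved through the stack.
Layer 1: θ = 11.20°; offset = 15.3·tan 11.20° = 3.029 m.
Layer 2: sin θ = p·1403 = 0.3849 → θ = 22.64°; offset = 23.9·tan 22.64° = 9.967 m.
Layer 3: sin θ = p·1817 = 0.4985 → θ = 29.90°; offset = 20.9·tan 29.90° = 12.018 m.
Summing the layer offsets gives 25.014 m.

25 m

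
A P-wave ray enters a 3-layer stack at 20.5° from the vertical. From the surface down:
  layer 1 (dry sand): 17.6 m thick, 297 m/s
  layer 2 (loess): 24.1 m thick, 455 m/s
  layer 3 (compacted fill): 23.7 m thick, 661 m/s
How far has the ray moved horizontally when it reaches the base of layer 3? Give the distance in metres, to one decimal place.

Apply Snell's law at each interface; in layer i the horizontal offset is hᵢ·tan θᵢ.
Layer 1: θ = 20.50°; offset = 17.6·tan 20.50° = 6.580 m.
Layer 2: sin θ = 455·sin 20.5°/297 = 0.5365, θ = 32.45°; offset = 24.1·tan 32.45° = 15.322 m.
Layer 3: sin θ = 661·sin 20.5°/297 = 0.7794, θ = 51.21°; offset = 23.7·tan 51.21° = 29.485 m.
Summing the layer offsets gives 51.387 m.

51.4 m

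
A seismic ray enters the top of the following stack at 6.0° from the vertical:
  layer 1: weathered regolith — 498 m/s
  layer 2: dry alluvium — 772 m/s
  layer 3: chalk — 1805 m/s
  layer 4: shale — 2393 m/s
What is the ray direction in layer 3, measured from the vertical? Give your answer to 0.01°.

22.26°

Ray parameter p = sin 6.0° / 498 = 2.0990e-04 s/m.
sin θ_3 = p·V_3 = 2.0990e-04 × 1805 = 0.3789.
θ_3 = 22.26° from the vertical.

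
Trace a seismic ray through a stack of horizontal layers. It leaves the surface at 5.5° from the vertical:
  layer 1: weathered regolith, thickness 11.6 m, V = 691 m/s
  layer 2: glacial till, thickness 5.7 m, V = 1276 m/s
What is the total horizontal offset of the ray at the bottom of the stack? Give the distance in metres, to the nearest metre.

2 m

p = sin θ₁/V₁ = sin 5.5°/691 = 1.3871e-04 s/m is conserved through the stack.
Layer 1: θ = 5.50°; offset = 11.6·tan 5.50° = 1.117 m.
Layer 2: sin θ = p·1276 = 0.1770 → θ = 10.19°; offset = 5.7·tan 10.19° = 1.025 m.
Σ offsets = 2.142 m.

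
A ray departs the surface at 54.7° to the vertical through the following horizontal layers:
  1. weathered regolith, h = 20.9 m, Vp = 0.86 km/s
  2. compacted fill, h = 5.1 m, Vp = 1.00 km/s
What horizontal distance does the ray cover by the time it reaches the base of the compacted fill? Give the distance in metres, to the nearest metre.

45 m

Apply Snell's law at each interface; in layer i the horizontal offset is hᵢ·tan θᵢ.
Layer 1: θ = 54.70°; offset = 20.9·tan 54.70° = 29.518 m.
Layer 2: sin θ = 1.00·sin 54.7°/0.86 = 0.9490, θ = 71.62°; offset = 5.1·tan 71.62° = 15.351 m.
Σ offsets = 44.869 m.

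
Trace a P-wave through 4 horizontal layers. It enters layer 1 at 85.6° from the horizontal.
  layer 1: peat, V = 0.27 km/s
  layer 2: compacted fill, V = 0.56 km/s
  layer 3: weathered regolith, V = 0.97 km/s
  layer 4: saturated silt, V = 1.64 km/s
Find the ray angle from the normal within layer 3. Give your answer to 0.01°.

From the normal: θ₁ = 90° − 85.6° = 4.4°.
Ray parameter p = sin 4.4° / 0.27 = 2.8414e-01 s/km.
sin θ_3 = p·V_3 = 2.8414e-01 × 0.97 = 0.2756.
θ_3 = 16.00° from the vertical.

16.00°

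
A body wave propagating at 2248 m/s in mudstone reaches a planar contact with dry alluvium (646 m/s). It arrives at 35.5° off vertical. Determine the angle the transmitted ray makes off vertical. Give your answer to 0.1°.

9.6°

sin θ₁/V₁ = sin θ₂/V₂ ⇒ sin θ₂ = 646·sin 35.5°/2248 = 646·0.5807/2248 = 0.1669.
θ₂ = arcsin 0.1669 = 9.61° from the normal.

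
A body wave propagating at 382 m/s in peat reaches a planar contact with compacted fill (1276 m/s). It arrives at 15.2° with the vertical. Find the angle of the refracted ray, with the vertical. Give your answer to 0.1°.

Snell's law: sin θ₂ = (V₂/V₁)·sin θ₁ = (1276/382)·sin 15.2° = 0.8758.
θ₂ = arcsin 0.8758 = 61.14° from the normal.

61.1°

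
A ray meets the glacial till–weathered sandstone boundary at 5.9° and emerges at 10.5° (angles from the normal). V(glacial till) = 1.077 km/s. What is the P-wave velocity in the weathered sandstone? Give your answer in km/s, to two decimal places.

1.91 km/s

Snell's law: sin 5.9°/V₁ = sin 10.5°/V₂.
V₂ = V₁·sin 10.5°/sin 5.9° = 1.077 × 1.7728 = 1.91 km/s.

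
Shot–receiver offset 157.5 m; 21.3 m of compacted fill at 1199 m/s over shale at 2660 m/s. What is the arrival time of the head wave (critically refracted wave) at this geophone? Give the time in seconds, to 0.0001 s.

θ_c = arcsin(V₁/V₂) = arcsin(1199/2660) = 26.79°, cos θ_c = 0.8926.
Intercept time tᵢ = 2h cos θ_c / V₁ = 2·21.3·0.8926/1199 = 0.03172 s.
t = x/V₂ + tᵢ = 157.5/2660 + 0.03172 = 0.09093 s.

0.0909 s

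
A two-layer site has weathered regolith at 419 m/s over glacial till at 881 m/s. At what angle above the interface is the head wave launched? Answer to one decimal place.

61.6°

Critical incidence: sin θ_c = V₁/V₂ = 419/881 = 0.4756.
θ_c = arcsin 0.4756 = 28.40°.
Measured from the interface: 90° − 28.40° = 61.60°.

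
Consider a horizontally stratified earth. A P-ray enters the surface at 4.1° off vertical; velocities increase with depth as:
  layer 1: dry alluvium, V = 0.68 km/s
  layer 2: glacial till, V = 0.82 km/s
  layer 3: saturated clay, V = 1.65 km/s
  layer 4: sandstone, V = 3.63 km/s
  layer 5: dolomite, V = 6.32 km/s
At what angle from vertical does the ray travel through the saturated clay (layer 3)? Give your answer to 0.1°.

10.0°

Ray parameter p = sin 4.1° / 0.68 = 1.0514e-01 s/km.
sin θ_3 = p·V_3 = 1.0514e-01 × 1.65 = 0.1735.
θ_3 = arcsin 0.1735 = 9.99°.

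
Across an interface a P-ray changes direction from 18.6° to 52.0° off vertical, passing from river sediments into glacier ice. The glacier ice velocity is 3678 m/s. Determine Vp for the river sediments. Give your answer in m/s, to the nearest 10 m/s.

1490 m/s

sin 18.6° = 0.3190; sin 52.0° = 0.7880.
V₁ = V₂·(sin θ₁/sin θ₂) = 3678·(0.3190/0.7880) = 1488.73 m/s.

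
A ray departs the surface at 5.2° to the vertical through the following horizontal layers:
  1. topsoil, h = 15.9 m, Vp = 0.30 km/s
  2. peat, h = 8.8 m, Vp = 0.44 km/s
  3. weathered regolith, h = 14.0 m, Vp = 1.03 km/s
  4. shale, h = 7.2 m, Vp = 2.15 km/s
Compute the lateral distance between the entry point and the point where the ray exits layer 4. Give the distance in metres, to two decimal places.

Apply Snell's law at each interface; in layer i the horizontal offset is hᵢ·tan θᵢ.
Layer 1: θ = 5.20°; offset = 15.9·tan 5.20° = 1.4470 m.
Layer 2: sin θ = 0.44·sin 5.2°/0.30 = 0.1329, θ = 7.64°; offset = 8.8·tan 7.64° = 1.1802 m.
Layer 3: sin θ = 1.03·sin 5.2°/0.30 = 0.3112, θ = 18.13°; offset = 14.0·tan 18.13° = 4.5840 m.
Layer 4: sin θ = 2.15·sin 5.2°/0.30 = 0.6495, θ = 40.51°; offset = 7.2·tan 40.51° = 6.1508 m.
Total horizontal offset = 13.3620 m.

13.36 m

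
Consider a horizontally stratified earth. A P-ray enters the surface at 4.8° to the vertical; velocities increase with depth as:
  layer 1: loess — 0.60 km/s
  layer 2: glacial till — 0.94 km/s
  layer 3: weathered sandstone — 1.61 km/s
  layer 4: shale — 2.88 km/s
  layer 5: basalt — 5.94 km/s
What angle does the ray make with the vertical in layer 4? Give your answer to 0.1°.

Ray parameter p = sin 4.8° / 0.60 = 1.3946e-01 s/km.
sin θ_4 = p·V_4 = 1.3946e-01 × 2.88 = 0.4017.
θ_4 = 23.68° from the vertical.

23.7°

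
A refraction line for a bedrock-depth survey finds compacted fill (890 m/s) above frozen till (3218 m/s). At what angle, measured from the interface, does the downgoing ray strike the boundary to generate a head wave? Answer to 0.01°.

Critical incidence: sin θ_c = V₁/V₂ = 890/3218 = 0.2766.
θ_c = arcsin 0.2766 = 16.06°.
Measured from the interface: 90° − 16.06° = 73.94°.

73.94°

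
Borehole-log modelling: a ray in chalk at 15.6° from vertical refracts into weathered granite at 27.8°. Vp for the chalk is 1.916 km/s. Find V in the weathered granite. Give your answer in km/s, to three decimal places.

3.323 km/s

Snell's law: sin 15.6°/V₁ = sin 27.8°/V₂.
V₂ = V₁·sin 27.8°/sin 15.6° = 1.916 × 1.7343 = 3.323 km/s.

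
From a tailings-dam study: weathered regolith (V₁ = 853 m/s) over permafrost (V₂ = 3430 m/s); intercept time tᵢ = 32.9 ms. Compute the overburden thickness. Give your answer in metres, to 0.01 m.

14.49 m

h = tᵢ·V₁·V₂ / (2·√(V₂²−V₁²)).
√(V₂²−V₁²) = √(3430² − 853²) = 3322.2 m/s.
h = 0.0329 s × 853 × 3430 / (2 × 3322.2) = 14.49 m.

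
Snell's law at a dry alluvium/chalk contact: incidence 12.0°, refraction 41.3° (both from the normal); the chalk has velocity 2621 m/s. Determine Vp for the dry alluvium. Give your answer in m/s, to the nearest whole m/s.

sin 12.0° = 0.2079; sin 41.3° = 0.6600.
V₁ = V₂·(sin θ₁/sin θ₂) = 2621·(0.2079/0.6600) = 825.66 m/s.

826 m/s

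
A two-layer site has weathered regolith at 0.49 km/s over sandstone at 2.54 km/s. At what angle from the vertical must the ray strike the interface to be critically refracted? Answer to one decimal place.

At critical incidence the refracted ray runs along the interface (θ₂ = 90°), so sin θ_c = V₁/V₂.
θ_c = arcsin(0.49/2.54) = arcsin 0.1929 = 11.12°.

11.1°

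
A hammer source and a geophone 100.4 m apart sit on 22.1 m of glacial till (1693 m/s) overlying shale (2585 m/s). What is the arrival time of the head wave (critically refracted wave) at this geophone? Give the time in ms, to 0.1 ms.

58.6 ms

t = x/V₂ + 2h·√(V₂²−V₁²)/(V₁V₂).
√(V₂²−V₁²) = √(2585²−1693²) = 1953.5 m/s; delay term = 2·22.1·1953.5/(1693·2585) = 0.01973 s.
t = 100.4/2585 + 0.01973 = 0.05857 s.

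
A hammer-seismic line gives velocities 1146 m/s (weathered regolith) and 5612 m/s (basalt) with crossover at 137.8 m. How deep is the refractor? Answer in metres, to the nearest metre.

h = (x_cross/2)·√((V₂−V₁)/(V₂+V₁)).
(V₂−V₁)/(V₂+V₁) = (5612−1146)/(5612+1146) = 0.6608; √ = 0.8129.
h = (137.8/2)·0.8129 = 56.01 m.

56 m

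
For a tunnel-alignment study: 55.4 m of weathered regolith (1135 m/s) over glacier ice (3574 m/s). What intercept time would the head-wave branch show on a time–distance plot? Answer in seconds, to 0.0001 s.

0.0926 s

θ_c = arcsin(V₁/V₂) = arcsin(1135/3574) = 18.52°; cos θ_c = 0.9482.
tᵢ = 2h·cos θ_c / V₁ = 2·55.4·0.9482 / 1135 = 0.09257 s.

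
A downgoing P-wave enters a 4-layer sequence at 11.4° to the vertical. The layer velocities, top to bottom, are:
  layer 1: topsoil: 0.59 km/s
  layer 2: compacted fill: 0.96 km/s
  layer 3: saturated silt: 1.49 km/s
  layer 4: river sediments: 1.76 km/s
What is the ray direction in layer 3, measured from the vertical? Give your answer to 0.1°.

Snell's law across each interface conserves sin θ / V, so sin θ_3 = V_3·sin θ₁/V₁.
sin θ_3 = 1.49 × sin 11.4° / 0.59 = 0.4992.
θ_3 = arcsin 0.4992 = 29.95°.

29.9°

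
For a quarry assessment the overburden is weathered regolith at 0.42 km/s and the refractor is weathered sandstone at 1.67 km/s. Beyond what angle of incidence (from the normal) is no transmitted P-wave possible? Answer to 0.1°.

At critical incidence the refracted ray runs along the interface (θ₂ = 90°), so sin θ_c = V₁/V₂.
θ_c = arcsin(0.42/1.67) = arcsin 0.2515 = 14.57°.

14.6°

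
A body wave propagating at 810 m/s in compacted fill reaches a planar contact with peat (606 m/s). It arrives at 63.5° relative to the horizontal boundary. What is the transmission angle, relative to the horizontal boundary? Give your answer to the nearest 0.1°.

Convert to the normal: θ₁ = 90° − 63.5° = 26.5°.
Snell's law: sin θ₂ = (V₂/V₁)·sin θ₁ = (606/810)·sin 26.5° = 0.3338.
θ₂ = arcsin 0.3338 = 19.50° from the normal.
From the interface: 90° − 19.50° = 70.50°.

70.5°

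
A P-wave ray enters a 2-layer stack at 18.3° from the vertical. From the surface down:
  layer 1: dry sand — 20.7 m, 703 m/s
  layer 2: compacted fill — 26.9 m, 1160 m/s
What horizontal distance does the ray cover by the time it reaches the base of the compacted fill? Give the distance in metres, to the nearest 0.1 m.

Apply Snell's law at each interface; in layer i the horizontal offset is hᵢ·tan θᵢ.
Layer 1: θ = 18.30°; offset = 20.7·tan 18.30° = 6.846 m.
Layer 2: sin θ = 1160·sin 18.3°/703 = 0.5181, θ = 31.21°; offset = 26.9·tan 31.21° = 16.295 m.
Σ offsets = 23.141 m.

23.1 m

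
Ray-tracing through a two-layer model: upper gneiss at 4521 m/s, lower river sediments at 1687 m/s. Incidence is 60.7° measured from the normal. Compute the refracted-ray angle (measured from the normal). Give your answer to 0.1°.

sin θ₁/V₁ = sin θ₂/V₂ ⇒ sin θ₂ = 1687·sin 60.7°/4521 = 1687·0.8721/4521 = 0.3254.
θ₂ = arcsin 0.3254 = 18.99° from the normal.

19.0°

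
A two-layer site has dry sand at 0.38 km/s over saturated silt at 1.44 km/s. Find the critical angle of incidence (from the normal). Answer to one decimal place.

15.3°

Critical incidence: sin θ_c = V₁/V₂ = 0.38/1.44 = 0.2639.
θ_c = arcsin 0.2639 = 15.30°.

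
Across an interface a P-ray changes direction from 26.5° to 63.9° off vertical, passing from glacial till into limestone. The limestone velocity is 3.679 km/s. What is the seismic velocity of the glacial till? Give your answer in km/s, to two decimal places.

Snell's law: sin 26.5°/V₁ = sin 63.9°/V₂.
V₁ = V₂·sin 26.5°/sin 63.9° = 3.679 × 0.4969 = 1.83 km/s.

1.83 km/s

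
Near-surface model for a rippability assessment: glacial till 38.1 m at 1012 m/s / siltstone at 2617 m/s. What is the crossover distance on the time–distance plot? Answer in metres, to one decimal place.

114.6 m

x_cross = 2h·√((V₂+V₁)/(V₂−V₁)).
(V₂+V₁)/(V₂−V₁) = (2617+1012)/(2617−1012) = 2.2611; √ = 1.5037.
x_cross = 2·38.1·1.5037 = 114.58 m.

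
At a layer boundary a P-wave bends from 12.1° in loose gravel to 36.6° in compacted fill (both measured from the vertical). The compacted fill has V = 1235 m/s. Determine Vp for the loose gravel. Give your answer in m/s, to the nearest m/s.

434 m/s

sin 12.1° = 0.2096; sin 36.6° = 0.5962.
V₁ = V₂·(sin θ₁/sin θ₂) = 1235·(0.2096/0.5962) = 434.20 m/s.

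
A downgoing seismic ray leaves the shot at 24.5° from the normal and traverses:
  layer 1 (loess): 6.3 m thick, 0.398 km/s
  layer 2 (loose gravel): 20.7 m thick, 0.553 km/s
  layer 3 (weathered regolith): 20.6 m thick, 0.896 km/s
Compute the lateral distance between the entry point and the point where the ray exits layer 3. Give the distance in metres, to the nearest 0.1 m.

Apply Snell's law at each interface; in layer i the horizontal offset is hᵢ·tan θᵢ.
Layer 1: θ = 24.50°; offset = 6.3·tan 24.50° = 2.871 m.
Layer 2: sin θ = 0.553·sin 24.5°/0.398 = 0.5762, θ = 35.18°; offset = 20.7·tan 35.18° = 14.593 m.
Layer 3: sin θ = 0.896·sin 24.5°/0.398 = 0.9336, θ = 69.00°; offset = 20.6·tan 69.00° = 53.665 m.
Summing the layer offsets gives 71.129 m.

71.1 m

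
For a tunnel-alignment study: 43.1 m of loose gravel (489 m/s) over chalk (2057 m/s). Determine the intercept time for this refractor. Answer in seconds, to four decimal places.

0.1712 s

tᵢ = 2h·√(V₂²−V₁²)/(V₁V₂).
√(V₂²−V₁²) = √(2057²−489²) = 1998.0 m/s.
tᵢ = 2·43.1·1998.0/(489·2057) = 0.17122 s.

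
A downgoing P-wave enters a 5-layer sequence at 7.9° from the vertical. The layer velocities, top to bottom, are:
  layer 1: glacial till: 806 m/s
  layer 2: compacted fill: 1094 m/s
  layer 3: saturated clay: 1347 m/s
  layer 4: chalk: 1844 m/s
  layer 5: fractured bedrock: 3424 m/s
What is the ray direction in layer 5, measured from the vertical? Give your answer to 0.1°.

Ray parameter p = sin 7.9° / 806 = 1.7053e-04 s/m.
sin θ_5 = p·V_5 = 1.7053e-04 × 3424 = 0.5839.
θ_5 = arcsin 0.5839 = 35.72°.

35.7°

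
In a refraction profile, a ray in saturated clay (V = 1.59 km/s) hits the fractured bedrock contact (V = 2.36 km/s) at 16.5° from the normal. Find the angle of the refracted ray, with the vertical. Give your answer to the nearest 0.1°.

sin θ₁/V₁ = sin θ₂/V₂ ⇒ sin θ₂ = 2.36·sin 16.5°/1.59 = 2.36·0.2840/1.59 = 0.4216.
θ₂ = sin⁻¹(0.4216) = 24.93° (from vertical).

24.9°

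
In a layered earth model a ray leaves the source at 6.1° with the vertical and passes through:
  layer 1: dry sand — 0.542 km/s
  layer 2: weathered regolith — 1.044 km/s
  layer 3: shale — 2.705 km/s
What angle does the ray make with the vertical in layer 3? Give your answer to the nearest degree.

32°

Ray parameter p = sin 6.1° / 0.542 = 1.9606e-01 s/km.
sin θ_3 = p·V_3 = 1.9606e-01 × 2.705 = 0.5303.
θ_3 = 32.03° from the vertical.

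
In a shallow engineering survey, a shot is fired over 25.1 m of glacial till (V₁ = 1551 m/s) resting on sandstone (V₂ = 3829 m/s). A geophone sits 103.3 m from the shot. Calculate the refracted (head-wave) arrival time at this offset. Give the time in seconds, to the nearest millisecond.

0.057 s

θ_c = arcsin(V₁/V₂) = arcsin(1551/3829) = 23.90°, cos θ_c = 0.9143.
Intercept time tᵢ = 2h cos θ_c / V₁ = 2·25.1·0.9143/1551 = 0.02959 s.
t = x/V₂ + tᵢ = 103.3/3829 + 0.02959 = 0.05657 s.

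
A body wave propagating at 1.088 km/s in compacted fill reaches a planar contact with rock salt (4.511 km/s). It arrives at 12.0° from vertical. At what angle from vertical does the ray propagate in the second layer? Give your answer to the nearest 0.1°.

sin θ₁/V₁ = sin θ₂/V₂ ⇒ sin θ₂ = 4.511·sin 12.0°/1.088 = 4.511·0.2079/1.088 = 0.8620.
θ₂ = arcsin 0.8620 = 59.55° from the normal.

59.5°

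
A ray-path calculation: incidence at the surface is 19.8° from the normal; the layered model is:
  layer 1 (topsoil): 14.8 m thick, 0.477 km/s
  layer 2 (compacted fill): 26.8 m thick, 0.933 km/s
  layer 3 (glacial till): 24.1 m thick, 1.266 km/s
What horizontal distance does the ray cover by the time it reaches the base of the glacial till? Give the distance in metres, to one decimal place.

78.5 m

p = sin θ₁/V₁ = sin 19.8°/0.477 = 7.1014e-01 s/km is conserved through the stack.
Layer 1: θ = 19.80°; offset = 14.8·tan 19.80° = 5.328 m.
Layer 2: sin θ = p·0.933 = 0.6626 → θ = 41.50°; offset = 26.8·tan 41.50° = 23.707 m.
Layer 3: sin θ = p·1.266 = 0.8990 → θ = 64.03°; offset = 24.1·tan 64.03° = 49.483 m.
Total horizontal offset = 78.518 m.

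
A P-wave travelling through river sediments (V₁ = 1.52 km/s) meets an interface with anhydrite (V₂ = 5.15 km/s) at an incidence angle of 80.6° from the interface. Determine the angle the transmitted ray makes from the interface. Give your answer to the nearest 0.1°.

56.4°

Convert to the normal: θ₁ = 90° − 80.6° = 9.4°.
Snell's law: sin θ₂ = (V₂/V₁)·sin θ₁ = (5.15/1.52)·sin 9.4° = 0.5534.
θ₂ = arcsin 0.5534 = 33.60° from the normal.
From the interface: 90° − 33.60° = 56.40°.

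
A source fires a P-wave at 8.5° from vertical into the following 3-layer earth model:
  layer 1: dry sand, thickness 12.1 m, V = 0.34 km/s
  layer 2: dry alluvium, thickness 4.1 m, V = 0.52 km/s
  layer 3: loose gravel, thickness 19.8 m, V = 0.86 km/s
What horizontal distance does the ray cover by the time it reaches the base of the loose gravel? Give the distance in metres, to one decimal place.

p = sin θ₁/V₁ = sin 8.5°/0.34 = 4.3473e-01 s/km is conserved through the stack.
Layer 1: θ = 8.50°; offset = 12.1·tan 8.50° = 1.808 m.
Layer 2: sin θ = p·0.52 = 0.2261 → θ = 13.07°; offset = 4.1·tan 13.07° = 0.951 m.
Layer 3: sin θ = p·0.86 = 0.3739 → θ = 21.95°; offset = 19.8·tan 21.95° = 7.981 m.
Σ offsets = 10.741 m.

10.7 m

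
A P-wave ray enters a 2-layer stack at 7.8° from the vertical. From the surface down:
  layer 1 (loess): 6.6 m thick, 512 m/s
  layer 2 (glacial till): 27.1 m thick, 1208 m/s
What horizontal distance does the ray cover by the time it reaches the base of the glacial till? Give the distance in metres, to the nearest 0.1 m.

10.1 m

Ray parameter p = sin 7.8° / 512 m/s = 2.6507e-04 s/m.
Layer 1: θ = 7.80°; offset = 6.6·tan 7.80° = 0.904 m.
Layer 2: sin θ = p·1208 = 0.3202 → θ = 18.68°; offset = 27.1·tan 18.68° = 9.160 m.
Total horizontal offset = 10.064 m.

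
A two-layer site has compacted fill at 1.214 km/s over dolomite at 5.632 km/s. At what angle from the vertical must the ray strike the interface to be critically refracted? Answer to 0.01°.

12.45°

Critical incidence: sin θ_c = V₁/V₂ = 1.214/5.632 = 0.2156.
θ_c = arcsin 0.2156 = 12.45°.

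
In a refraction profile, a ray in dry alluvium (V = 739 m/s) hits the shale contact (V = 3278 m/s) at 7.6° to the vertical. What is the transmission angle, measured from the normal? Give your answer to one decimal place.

sin θ₁/V₁ = sin θ₂/V₂ ⇒ sin θ₂ = 3278·sin 7.6°/739 = 3278·0.1323/739 = 0.5867.
θ₂ = sin⁻¹(0.5867) = 35.92° (from vertical).

35.9°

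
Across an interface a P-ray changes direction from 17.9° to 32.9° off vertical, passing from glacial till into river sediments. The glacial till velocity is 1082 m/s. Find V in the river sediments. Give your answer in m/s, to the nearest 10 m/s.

sin 17.9° = 0.3074; sin 32.9° = 0.5432.
V₂ = V₁·(sin θ₂/sin θ₁) = 1082·(0.5432/0.3074) = 1912.16 m/s.

1910 m/s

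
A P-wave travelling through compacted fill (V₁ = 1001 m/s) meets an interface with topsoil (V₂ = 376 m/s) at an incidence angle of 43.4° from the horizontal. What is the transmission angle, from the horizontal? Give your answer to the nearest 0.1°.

Angle from the normal: 90° − 43.4° = 46.6°.
sin θ₁/V₁ = sin θ₂/V₂ ⇒ sin θ₂ = 376·sin 46.6°/1001 = 376·0.7266/1001 = 0.2729.
θ₂ = arcsin 0.2729 = 15.84° from the normal.
From the interface: 90° − 15.84° = 74.16°.

74.2°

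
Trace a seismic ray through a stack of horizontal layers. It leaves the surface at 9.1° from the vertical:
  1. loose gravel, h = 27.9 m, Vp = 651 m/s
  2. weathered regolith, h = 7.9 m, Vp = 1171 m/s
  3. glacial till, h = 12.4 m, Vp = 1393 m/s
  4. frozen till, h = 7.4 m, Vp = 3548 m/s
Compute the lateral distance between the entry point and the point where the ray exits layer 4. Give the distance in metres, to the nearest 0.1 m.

p = sin θ₁/V₁ = sin 9.1°/651 = 2.4295e-04 s/m is conserved through the stack.
Layer 1: θ = 9.10°; offset = 27.9·tan 9.10° = 4.469 m.
Layer 2: sin θ = p·1171 = 0.2845 → θ = 16.53°; offset = 7.9·tan 16.53° = 2.344 m.
Layer 3: sin θ = p·1393 = 0.3384 → θ = 19.78°; offset = 12.4·tan 19.78° = 4.460 m.
Layer 4: sin θ = p·3548 = 0.8620 → θ = 59.54°; offset = 7.4·tan 59.54° = 12.582 m.
Summing the layer offsets gives 23.855 m.

23.9 m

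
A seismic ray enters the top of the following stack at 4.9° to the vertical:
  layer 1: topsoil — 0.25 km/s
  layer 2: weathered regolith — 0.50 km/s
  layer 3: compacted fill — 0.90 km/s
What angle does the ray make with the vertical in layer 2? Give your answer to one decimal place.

Snell's law across each interface conserves sin θ / V, so sin θ_2 = V_2·sin θ₁/V₁.
sin θ_2 = 0.50 × sin 4.9° / 0.25 = 0.1708.
θ_2 = 9.84° from the vertical.

9.8°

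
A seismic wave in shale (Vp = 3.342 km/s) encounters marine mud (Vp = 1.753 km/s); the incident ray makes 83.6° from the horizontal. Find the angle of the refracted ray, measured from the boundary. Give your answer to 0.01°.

86.65°

Convert to the normal: θ₁ = 90° − 83.6° = 6.4°.
sin θ₁/V₁ = sin θ₂/V₂ ⇒ sin θ₂ = 1.753·sin 6.4°/3.342 = 1.753·0.1115/3.342 = 0.0585.
θ₂ = sin⁻¹(0.0585) = 3.35° (from vertical).
From the interface: 90° − 3.35° = 86.65°.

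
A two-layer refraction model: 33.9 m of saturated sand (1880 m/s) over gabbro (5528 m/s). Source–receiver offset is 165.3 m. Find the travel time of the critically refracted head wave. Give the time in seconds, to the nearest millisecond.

0.064 s

t = x/V₂ + 2h·√(V₂²−V₁²)/(V₁V₂).
√(V₂²−V₁²) = √(5528²−1880²) = 5198.5 m/s; delay term = 2·33.9·5198.5/(1880·5528) = 0.03391 s.
t = 165.3/5528 + 0.03391 = 0.06382 s.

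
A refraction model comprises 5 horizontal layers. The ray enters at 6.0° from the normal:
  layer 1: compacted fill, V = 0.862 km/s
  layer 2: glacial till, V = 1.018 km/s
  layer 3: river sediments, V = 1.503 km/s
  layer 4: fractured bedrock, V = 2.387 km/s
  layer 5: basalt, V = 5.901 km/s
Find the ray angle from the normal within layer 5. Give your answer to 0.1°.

45.7°

Ray parameter p = sin 6.0° / 0.862 = 1.2126e-01 s/km.
sin θ_5 = p·V_5 = 1.2126e-01 × 5.901 = 0.7156.
θ_5 = 45.69° from the vertical.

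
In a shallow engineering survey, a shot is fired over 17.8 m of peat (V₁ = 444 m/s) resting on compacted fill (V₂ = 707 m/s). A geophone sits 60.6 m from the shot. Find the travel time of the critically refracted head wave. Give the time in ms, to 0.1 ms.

t = x/V₂ + 2h·√(V₂²−V₁²)/(V₁V₂).
√(V₂²−V₁²) = √(707²−444²) = 550.2 m/s; delay term = 2·17.8·550.2/(444·707) = 0.06240 s.
t = 60.6/707 + 0.06240 = 0.14811 s.

148.1 ms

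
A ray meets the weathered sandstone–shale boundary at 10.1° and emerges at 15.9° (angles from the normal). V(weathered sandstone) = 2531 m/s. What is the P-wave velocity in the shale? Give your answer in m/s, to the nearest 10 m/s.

3950 m/s

Snell's law: sin 10.1°/V₁ = sin 15.9°/V₂.
V₂ = V₁·sin 15.9°/sin 10.1° = 2531 × 1.5622 = 3953.95 m/s.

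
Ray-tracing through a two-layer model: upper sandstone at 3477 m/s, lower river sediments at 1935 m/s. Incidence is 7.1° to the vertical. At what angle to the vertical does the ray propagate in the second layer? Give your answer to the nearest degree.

4°

Snell's law: sin θ₂ = (V₂/V₁)·sin θ₁ = (1935/3477)·sin 7.1° = 0.0688.
θ₂ = arcsin 0.0688 = 3.94° from the normal.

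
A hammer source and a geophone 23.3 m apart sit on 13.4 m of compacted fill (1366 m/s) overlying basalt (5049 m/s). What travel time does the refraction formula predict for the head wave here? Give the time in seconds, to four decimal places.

θ_c = arcsin(V₁/V₂) = arcsin(1366/5049) = 15.70°, cos θ_c = 0.9627.
Intercept time tᵢ = 2h cos θ_c / V₁ = 2·13.4·0.9627/1366 = 0.01889 s.
t = x/V₂ + tᵢ = 23.3/5049 + 0.01889 = 0.02350 s.

0.0235 s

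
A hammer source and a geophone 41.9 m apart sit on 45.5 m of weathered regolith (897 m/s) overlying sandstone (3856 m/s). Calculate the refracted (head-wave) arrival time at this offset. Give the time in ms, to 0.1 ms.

t = x/V₂ + 2h·√(V₂²−V₁²)/(V₁V₂).
√(V₂²−V₁²) = √(3856²−897²) = 3750.2 m/s; delay term = 2·45.5·3750.2/(897·3856) = 0.09867 s.
t = 41.9/3856 + 0.09867 = 0.10953 s.

109.5 ms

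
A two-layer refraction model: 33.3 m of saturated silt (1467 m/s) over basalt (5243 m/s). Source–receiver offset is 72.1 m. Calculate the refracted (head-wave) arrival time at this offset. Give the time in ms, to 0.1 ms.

57.3 ms

t = x/V₂ + 2h·√(V₂²−V₁²)/(V₁V₂).
√(V₂²−V₁²) = √(5243²−1467²) = 5033.6 m/s; delay term = 2·33.3·5033.6/(1467·5243) = 0.04359 s.
t = 72.1/5243 + 0.04359 = 0.05734 s.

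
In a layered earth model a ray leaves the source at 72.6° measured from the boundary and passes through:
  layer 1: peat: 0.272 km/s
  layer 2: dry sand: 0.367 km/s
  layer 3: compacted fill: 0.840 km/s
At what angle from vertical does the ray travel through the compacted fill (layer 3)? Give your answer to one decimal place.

67.4°

From the normal: θ₁ = 90° − 72.6° = 17.4°.
Ray parameter p = sin 17.4° / 0.272 = 1.0994e+00 s/km.
sin θ_3 = p·V_3 = 1.0994e+00 × 0.840 = 0.9235.
θ_3 = arcsin 0.9235 = 67.44°.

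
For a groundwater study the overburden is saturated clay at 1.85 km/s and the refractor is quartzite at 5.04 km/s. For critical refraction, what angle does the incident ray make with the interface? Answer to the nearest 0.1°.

68.5°

At critical incidence the refracted ray runs along the interface (θ₂ = 90°), so sin θ_c = V₁/V₂.
θ_c = arcsin(1.85/5.04) = arcsin 0.3671 = 21.53°.
Measured from the interface: 90° − 21.53° = 68.47°.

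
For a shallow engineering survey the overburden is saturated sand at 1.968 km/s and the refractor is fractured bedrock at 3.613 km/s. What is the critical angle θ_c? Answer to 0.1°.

Critical incidence: sin θ_c = V₁/V₂ = 1.968/3.613 = 0.5447.
θ_c = arcsin 0.5447 = 33.00°.

33.0°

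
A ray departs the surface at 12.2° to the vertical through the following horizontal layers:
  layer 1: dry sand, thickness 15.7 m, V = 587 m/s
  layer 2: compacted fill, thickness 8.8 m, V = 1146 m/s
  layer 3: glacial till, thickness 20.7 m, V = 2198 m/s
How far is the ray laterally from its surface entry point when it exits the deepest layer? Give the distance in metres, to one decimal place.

34.2 m

Apply Snell's law at each interface; in layer i the horizontal offset is hᵢ·tan θᵢ.
Layer 1: θ = 12.20°; offset = 15.7·tan 12.20° = 3.394 m.
Layer 2: sin θ = 1146·sin 12.2°/587 = 0.4126, θ = 24.37°; offset = 8.8·tan 24.37° = 3.986 m.
Layer 3: sin θ = 2198·sin 12.2°/587 = 0.7913, θ = 52.31°; offset = 20.7·tan 52.31° = 26.789 m.
Σ offsets = 34.169 m.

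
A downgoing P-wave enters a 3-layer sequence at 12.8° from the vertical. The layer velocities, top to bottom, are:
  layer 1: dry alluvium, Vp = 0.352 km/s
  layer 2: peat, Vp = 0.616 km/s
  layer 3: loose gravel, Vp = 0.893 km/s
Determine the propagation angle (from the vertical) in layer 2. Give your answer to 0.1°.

22.8°

Snell's law across each interface conserves sin θ / V, so sin θ_2 = V_2·sin θ₁/V₁.
sin θ_2 = 0.616 × sin 12.8° / 0.352 = 0.3877.
θ_2 = arcsin 0.3877 = 22.81°.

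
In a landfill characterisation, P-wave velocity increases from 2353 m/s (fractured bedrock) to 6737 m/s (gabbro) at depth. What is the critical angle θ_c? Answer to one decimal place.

20.4°

Critical incidence: sin θ_c = V₁/V₂ = 2353/6737 = 0.3493.
θ_c = arcsin 0.3493 = 20.44°.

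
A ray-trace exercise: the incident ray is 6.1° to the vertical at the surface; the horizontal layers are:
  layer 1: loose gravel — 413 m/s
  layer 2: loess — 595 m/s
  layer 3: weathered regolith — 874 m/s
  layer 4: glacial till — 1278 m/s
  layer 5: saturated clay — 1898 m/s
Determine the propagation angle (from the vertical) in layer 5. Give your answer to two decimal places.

Snell's law across each interface conserves sin θ / V, so sin θ_5 = V_5·sin θ₁/V₁.
sin θ_5 = 1898 × sin 6.1° / 413 = 0.4884.
θ_5 = 29.23° from the vertical.

29.23°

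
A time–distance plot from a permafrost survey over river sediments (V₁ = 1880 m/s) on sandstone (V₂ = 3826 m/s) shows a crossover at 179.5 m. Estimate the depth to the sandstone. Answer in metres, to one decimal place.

x_cross = 2h·√((V₂+V₁)/(V₂−V₁)) → h = x_cross / (2·√((V₂+V₁)/(V₂−V₁))).
√((V₂+V₁)/(V₂−V₁)) = √((3826+1880)/(3826−1880)) = 1.7124.
h = 179.5 / (2·1.7124) = 52.41 m.

52.4 m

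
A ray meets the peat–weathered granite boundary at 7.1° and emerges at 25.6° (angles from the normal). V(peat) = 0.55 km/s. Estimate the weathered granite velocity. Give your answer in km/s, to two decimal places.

sin 7.1° = 0.1236; sin 25.6° = 0.4321.
V₂ = V₁·(sin θ₂/sin θ₁) = 0.55·(0.4321/0.1236) = 1.92 km/s.

1.92 km/s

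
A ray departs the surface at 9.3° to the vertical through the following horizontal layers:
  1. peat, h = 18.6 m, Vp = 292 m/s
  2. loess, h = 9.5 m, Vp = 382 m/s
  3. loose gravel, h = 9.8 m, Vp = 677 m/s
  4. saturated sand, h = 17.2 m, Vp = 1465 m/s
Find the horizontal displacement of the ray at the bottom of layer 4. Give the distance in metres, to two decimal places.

32.89 m

Apply Snell's law at each interface; in layer i the horizontal offset is hᵢ·tan θᵢ.
Layer 1: θ = 9.30°; offset = 18.6·tan 9.30° = 3.0459 m.
Layer 2: sin θ = 382·sin 9.3°/292 = 0.2114, θ = 12.21°; offset = 9.5·tan 12.21° = 2.0549 m.
Layer 3: sin θ = 677·sin 9.3°/292 = 0.3747, θ = 22.00°; offset = 9.8·tan 22.00° = 3.9603 m.
Layer 4: sin θ = 1465·sin 9.3°/292 = 0.8108, θ = 54.17°; offset = 17.2·tan 54.17° = 23.8246 m.
Σ offsets = 32.8856 m.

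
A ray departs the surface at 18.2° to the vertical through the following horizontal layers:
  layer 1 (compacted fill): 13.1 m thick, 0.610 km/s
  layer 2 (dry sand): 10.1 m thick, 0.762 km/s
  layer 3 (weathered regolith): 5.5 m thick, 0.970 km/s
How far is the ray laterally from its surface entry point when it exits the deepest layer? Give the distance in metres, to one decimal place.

Apply Snell's law at each interface; in layer i the horizontal offset is hᵢ·tan θᵢ.
Layer 1: θ = 18.20°; offset = 13.1·tan 18.20° = 4.307 m.
Layer 2: sin θ = 0.762·sin 18.2°/0.610 = 0.3902, θ = 22.96°; offset = 10.1·tan 22.96° = 4.280 m.
Layer 3: sin θ = 0.970·sin 18.2°/0.610 = 0.4967, θ = 29.78°; offset = 5.5·tan 29.78° = 3.147 m.
Σ offsets = 11.734 m.

11.7 m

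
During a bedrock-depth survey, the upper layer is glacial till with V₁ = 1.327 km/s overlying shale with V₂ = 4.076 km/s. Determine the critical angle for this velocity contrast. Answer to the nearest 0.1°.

Critical incidence: sin θ_c = V₁/V₂ = 1.327/4.076 = 0.3256.
θ_c = arcsin 0.3256 = 19.00°.

19.0°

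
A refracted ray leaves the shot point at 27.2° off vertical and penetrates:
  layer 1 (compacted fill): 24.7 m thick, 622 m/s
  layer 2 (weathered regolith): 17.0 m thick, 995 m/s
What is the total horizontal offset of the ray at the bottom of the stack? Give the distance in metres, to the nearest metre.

31 m

Apply Snell's law at each interface; in layer i the horizontal offset is hᵢ·tan θᵢ.
Layer 1: θ = 27.20°; offset = 24.7·tan 27.20° = 12.694 m.
Layer 2: sin θ = 995·sin 27.2°/622 = 0.7312, θ = 46.99°; offset = 17.0·tan 46.99° = 18.223 m.
Total horizontal offset = 30.917 m.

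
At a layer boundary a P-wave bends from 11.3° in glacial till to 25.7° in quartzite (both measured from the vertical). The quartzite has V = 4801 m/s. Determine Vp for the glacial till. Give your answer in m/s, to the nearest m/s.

Snell's law: sin 11.3°/V₁ = sin 25.7°/V₂.
V₁ = V₂·sin 11.3°/sin 25.7° = 4801 × 0.4518 = 2169.30 m/s.

2169 m/s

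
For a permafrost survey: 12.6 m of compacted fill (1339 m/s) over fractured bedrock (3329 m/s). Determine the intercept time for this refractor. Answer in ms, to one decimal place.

17.2 ms

tᵢ = 2h·√(V₂²−V₁²)/(V₁V₂).
√(V₂²−V₁²) = √(3329²−1339²) = 3047.8 m/s.
tᵢ = 2·12.6·3047.8/(1339·3329) = 0.01723 s.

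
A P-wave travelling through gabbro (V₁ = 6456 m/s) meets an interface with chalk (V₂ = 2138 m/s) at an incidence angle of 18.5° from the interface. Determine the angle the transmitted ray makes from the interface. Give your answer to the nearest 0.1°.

Convert to the normal: θ₁ = 90° − 18.5° = 71.5°.
Snell's law: sin θ₂ = (V₂/V₁)·sin θ₁ = (2138/6456)·sin 71.5° = 0.3141.
θ₂ = sin⁻¹(0.3141) = 18.30° (from vertical).
From the interface: 90° − 18.30° = 71.70°.

71.7°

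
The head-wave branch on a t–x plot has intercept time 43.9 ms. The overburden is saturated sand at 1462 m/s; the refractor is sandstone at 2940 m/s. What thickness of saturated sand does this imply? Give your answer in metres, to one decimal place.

37.0 m

θ_c = arcsin(1462/2940) = 29.82°; cos θ_c = 0.8676.
tᵢ = 2h cos θ_c/V₁ ⇒ h = tᵢ·V₁/(2 cos θ_c) = 0.0439·1462/(2·0.8676) = 36.99 m.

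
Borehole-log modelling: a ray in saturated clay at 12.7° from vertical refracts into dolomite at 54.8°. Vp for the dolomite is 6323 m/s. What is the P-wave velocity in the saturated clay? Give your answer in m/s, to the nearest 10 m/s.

1700 m/s

Snell's law: sin 12.7°/V₁ = sin 54.8°/V₂.
V₁ = V₂·sin 12.7°/sin 54.8° = 6323 × 0.2690 = 1701.15 m/s.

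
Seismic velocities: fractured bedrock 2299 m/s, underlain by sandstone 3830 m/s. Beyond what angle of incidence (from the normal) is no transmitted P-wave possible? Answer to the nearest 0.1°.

36.9°

Critical incidence: sin θ_c = V₁/V₂ = 2299/3830 = 0.6003.
θ_c = arcsin 0.6003 = 36.89°.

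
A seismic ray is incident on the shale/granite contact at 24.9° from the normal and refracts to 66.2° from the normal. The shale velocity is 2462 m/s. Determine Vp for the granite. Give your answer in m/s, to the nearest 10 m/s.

5350 m/s

sin 24.9° = 0.4210; sin 66.2° = 0.9150.
V₂ = V₁·(sin θ₂/sin θ₁) = 2462·(0.9150/0.4210) = 5350.21 m/s.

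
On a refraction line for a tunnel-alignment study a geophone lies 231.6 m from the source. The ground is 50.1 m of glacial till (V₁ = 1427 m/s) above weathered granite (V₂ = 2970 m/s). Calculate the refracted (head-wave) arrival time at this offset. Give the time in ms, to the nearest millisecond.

t = x/V₂ + 2h·√(V₂²−V₁²)/(V₁V₂).
√(V₂²−V₁²) = √(2970²−1427²) = 2604.7 m/s; delay term = 2·50.1·2604.7/(1427·2970) = 0.06158 s.
t = 231.6/2970 + 0.06158 = 0.13956 s.

140 ms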